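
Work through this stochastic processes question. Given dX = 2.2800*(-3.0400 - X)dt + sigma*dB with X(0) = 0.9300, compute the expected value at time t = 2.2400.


E[X(t)] = mu + (X(0) - mu)*exp(-theta*t)
= -3.0400 + (0.9300 - -3.0400)*exp(-2.2800*2.2400)
= -3.0400 + 3.9700 * 0.0061
= -3.0160

-3.0160


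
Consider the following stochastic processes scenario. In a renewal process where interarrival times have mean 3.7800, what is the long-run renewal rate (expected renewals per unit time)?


Long-run renewal rate = 1/E(X)
= 1/3.7800
= 0.2646

0.2646


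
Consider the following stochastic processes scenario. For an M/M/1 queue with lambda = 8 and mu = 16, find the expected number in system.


rho = 8/16 = 0.5000
L = rho/(1-rho)
= 0.5000/0.5000
= 1.0000

1.0000


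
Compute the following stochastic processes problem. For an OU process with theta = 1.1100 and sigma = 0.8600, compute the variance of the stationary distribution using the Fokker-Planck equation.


Stationary variance = sigma^2 / (2*theta)
= 0.8600^2 / (2*1.1100)
= 0.7396 / 2.2200
= 0.3332

0.3332


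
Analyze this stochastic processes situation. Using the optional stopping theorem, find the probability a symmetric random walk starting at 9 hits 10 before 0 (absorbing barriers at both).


By optional stopping theorem: E(M at tau) = M(0) = 9
P(hit 10)*10 + P(hit 0)*0 = 9
P(hit 10) = (9 - 0)/(10 - 0) = 9/10 = 0.9000

0.9000


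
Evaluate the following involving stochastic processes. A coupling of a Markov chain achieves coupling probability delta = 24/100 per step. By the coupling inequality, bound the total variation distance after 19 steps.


TV distance bound <= (1-delta)^n
= (1 - 0.2400)^19
= 0.7600^19
= 0.0054

0.0054


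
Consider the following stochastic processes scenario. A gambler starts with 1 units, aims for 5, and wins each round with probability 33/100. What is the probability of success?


Gambler's ruin formula:
r = q/p = 0.6700/0.3300 = 2.0303
P(win) = (1 - r^i)/(1 - r^N)
= (1 - 2.0303^1)/(1 - 2.0303^5)
= 0.0308

0.0308


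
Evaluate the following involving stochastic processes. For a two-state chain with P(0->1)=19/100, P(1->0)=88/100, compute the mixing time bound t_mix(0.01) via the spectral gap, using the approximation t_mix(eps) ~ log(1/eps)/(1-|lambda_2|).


lambda_2 = |1 - p01 - p10| = |1 - 0.1900 - 0.8800| = 0.0700
t_mix ~ log(1/eps)/(1 - |lambda_2|)
= log(100)/(1 - 0.0700) = 4.6052/0.9300
= 4.9518

4.9518


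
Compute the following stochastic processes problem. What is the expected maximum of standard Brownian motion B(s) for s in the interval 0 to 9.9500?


E(max B(s)) = sqrt(2t/pi)
= sqrt(2*9.9500/pi)
= sqrt(6.3344)
= 2.5168

2.5168


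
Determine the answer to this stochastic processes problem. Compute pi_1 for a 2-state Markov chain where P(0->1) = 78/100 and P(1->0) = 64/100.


Stationary distribution: pi_0 = p10/(p01+p10), pi_1 = p01/(p01+p10)
p01 = 0.7800, p10 = 0.6400
pi_1 = 0.5493

0.5493


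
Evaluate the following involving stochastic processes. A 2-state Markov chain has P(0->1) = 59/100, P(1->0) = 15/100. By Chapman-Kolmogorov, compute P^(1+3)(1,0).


P^4 = P^1 * P^3
Computing via matrix multiplication of the transition matrix.
Entry (1,0) of P^4 = 0.2018

0.2018


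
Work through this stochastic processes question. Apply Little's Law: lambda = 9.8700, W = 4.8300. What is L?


Little's Law: L = lambda * W
= 9.8700 * 4.8300
= 47.6721

47.6721


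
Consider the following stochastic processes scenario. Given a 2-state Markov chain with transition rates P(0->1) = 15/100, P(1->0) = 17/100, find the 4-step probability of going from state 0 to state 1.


Computing P^4 by matrix multiplication.
P = [[0.8500, 0.1500], [0.1700, 0.8300]]
After raising P to the power 4:
P^4(0,1) = 0.3685

0.3685


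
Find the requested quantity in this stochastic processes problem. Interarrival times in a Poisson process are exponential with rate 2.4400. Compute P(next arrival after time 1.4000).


P(X > t) = exp(-lambda * t)
= exp(-2.4400 * 1.4000)
= exp(-3.4160) = 0.0328

0.0328


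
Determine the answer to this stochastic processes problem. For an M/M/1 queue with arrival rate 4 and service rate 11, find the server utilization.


rho = lambda/mu
= 4/11
= 0.3636

0.3636


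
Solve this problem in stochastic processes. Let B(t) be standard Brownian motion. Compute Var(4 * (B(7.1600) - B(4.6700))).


Var(alpha*(B(t)-B(s))) = alpha^2 * (t-s)
= 4^2 * (7.1600 - 4.6700)
= 16 * 2.4900
= 39.8400

39.8400


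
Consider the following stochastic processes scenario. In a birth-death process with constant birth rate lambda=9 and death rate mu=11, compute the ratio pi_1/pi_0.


For birth-death process, pi_n/pi_0 = (lambda/mu)^n
= (9/11)^1
= 0.8182

0.8182


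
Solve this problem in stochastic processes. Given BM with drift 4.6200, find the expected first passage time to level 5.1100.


Expected first passage time = a/mu
= 5.1100/4.6200
= 1.1061

1.1061


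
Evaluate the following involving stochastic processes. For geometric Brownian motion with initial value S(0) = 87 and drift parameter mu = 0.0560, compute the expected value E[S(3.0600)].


E[S(t)] = S(0) * exp(mu * t)
= 87 * exp(0.0560 * 3.0600)
= 87 * 1.1869
= 103.2619

103.2619


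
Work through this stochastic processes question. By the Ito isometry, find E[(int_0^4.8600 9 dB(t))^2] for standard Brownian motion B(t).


By Ito isometry: E[(int f dB)^2] = int f^2 dt
= 9^2 * 4.8600
= 81 * 4.8600 = 393.6600

393.6600


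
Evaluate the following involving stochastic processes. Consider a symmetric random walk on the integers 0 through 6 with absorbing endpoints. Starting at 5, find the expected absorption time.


For symmetric RW on 0,...,N with absorbing barriers, E(i) = i*(N-i)
E(5) = 5 * 1 = 5

5


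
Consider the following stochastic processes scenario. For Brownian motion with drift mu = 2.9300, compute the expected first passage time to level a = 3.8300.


Expected first passage time = a/mu
= 3.8300/2.9300
= 1.3072

1.3072


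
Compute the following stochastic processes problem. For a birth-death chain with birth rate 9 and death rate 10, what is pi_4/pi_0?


For birth-death process, pi_n/pi_0 = (lambda/mu)^n
= (9/10)^4
= 0.6561

0.6561


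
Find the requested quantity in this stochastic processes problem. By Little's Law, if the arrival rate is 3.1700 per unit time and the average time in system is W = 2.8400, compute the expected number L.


Little's Law: L = lambda * W
= 3.1700 * 2.8400
= 9.0028

9.0028


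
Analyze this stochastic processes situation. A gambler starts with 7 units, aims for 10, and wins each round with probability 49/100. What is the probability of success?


Gambler's ruin formula:
r = q/p = 0.5100/0.4900 = 1.0408
P(win) = (1 - r^i)/(1 - r^N)
= (1 - 1.0408^7)/(1 - 1.0408^10)
= 0.6570

0.6570


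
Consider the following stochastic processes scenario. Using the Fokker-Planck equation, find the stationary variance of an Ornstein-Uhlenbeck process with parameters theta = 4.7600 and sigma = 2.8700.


Stationary variance = sigma^2 / (2*theta)
= 2.8700^2 / (2*4.7600)
= 8.2369 / 9.5200
= 0.8652

0.8652


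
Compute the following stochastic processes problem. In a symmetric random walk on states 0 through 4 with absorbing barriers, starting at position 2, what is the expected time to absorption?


For symmetric RW on 0,...,N with absorbing barriers, E(i) = i*(N-i)
E(2) = 2 * 2 = 4

4


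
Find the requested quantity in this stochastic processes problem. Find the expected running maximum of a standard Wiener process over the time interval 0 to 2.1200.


E(max B(s)) = sqrt(2t/pi)
= sqrt(2*2.1200/pi)
= sqrt(1.3496)
= 1.1617

1.1617


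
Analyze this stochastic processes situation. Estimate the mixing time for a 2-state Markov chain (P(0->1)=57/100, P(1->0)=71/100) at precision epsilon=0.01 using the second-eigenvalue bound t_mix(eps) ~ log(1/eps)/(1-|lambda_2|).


lambda_2 = |1 - p01 - p10| = |1 - 0.5700 - 0.7100| = 0.2800
t_mix ~ log(1/eps)/(1 - |lambda_2|)
= log(100)/(1 - 0.2800) = 4.6052/0.7200
= 6.3961

6.3961


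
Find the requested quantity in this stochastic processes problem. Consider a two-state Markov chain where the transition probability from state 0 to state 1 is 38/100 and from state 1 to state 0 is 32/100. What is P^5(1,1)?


Computing P^5 by matrix multiplication.
P = [[0.6200, 0.3800], [0.3200, 0.6800]]
After raising P to the power 5:
P^5(1,1) = 0.5440

0.5440


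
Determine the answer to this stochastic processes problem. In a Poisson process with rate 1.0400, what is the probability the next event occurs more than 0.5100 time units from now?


P(X > t) = exp(-lambda * t)
= exp(-1.0400 * 0.5100)
= exp(-0.5304) = 0.5884

0.5884


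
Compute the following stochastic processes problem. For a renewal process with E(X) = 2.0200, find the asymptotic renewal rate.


Long-run renewal rate = 1/E(X)
= 1/2.0200
= 0.4950

0.4950


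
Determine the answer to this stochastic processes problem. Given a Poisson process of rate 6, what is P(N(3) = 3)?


P(N(t)=k) = (lambda*t)^k * exp(-lambda*t) / k!
lambda*t = 18
= 18^3 * exp(-18) / 3!
= 5832 * 1.5230e-08 / 6
= 1.4804e-05

1.4804e-05


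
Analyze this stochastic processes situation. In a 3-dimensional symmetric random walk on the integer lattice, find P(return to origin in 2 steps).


P(return in 2 steps) = P(reverse first step) = 1/(2d)
= 1/6
= 0.1667

0.1667


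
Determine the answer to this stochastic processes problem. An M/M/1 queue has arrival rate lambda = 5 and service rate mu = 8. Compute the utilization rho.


rho = lambda/mu
= 5/8
= 0.6250

0.6250


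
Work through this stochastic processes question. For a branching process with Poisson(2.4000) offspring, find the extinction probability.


Since mu = 2.4000 > 1, extinction prob q < 1.
Solve s = exp(mu*(s-1)) iteratively.
q = 0.1214

0.1214


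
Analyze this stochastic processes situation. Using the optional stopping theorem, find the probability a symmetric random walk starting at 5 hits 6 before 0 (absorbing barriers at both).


By optional stopping theorem: E(M at tau) = M(0) = 5
P(hit 6)*6 + P(hit 0)*0 = 5
P(hit 6) = (5 - 0)/(6 - 0) = 5/6 = 0.8333

0.8333


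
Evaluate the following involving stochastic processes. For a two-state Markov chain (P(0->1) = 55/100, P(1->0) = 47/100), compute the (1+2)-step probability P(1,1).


P^3 = P^1 * P^2
Computing via matrix multiplication of the transition matrix.
Entry (1,1) of P^3 = 0.5392

0.5392


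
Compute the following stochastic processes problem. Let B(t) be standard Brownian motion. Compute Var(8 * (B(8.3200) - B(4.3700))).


Var(alpha*(B(t)-B(s))) = alpha^2 * (t-s)
= 8^2 * (8.3200 - 4.3700)
= 64 * 3.9500
= 252.8000

252.8000


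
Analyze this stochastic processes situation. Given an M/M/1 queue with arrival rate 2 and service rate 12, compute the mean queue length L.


rho = 2/12 = 0.1667
L = rho/(1-rho)
= 0.1667/0.8333
= 0.2000

0.2000


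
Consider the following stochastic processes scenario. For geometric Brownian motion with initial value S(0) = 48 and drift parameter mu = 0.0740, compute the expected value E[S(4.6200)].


E[S(t)] = S(0) * exp(mu * t)
= 48 * exp(0.0740 * 4.6200)
= 48 * 1.4076
= 67.5644

67.5644


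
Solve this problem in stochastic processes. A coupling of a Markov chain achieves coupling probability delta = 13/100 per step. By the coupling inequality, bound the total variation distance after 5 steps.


TV distance bound <= (1-delta)^n
= (1 - 0.1300)^5
= 0.8700^5
= 0.4984

0.4984


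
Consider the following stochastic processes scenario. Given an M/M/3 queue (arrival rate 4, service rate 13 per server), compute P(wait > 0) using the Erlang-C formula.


a = lambda/mu = 0.3077
rho = a/c = 0.1026
Erlang-C formula applied:
C(c,a) = 0.0040

0.0040


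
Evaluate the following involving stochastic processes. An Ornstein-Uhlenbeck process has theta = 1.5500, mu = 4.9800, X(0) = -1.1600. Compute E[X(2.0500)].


E[X(t)] = mu + (X(0) - mu)*exp(-theta*t)
= 4.9800 + (-1.1600 - 4.9800)*exp(-1.5500*2.0500)
= 4.9800 + -6.1400 * 0.0417
= 4.7240

4.7240


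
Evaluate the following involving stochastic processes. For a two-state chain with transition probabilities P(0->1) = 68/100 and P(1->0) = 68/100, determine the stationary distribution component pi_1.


Stationary distribution: pi_0 = p10/(p01+p10), pi_1 = p01/(p01+p10)
p01 = 0.6800, p10 = 0.6800
pi_1 = 0.5000

0.5000


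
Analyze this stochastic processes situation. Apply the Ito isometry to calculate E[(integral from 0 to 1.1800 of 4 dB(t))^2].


By Ito isometry: E[(int f dB)^2] = int f^2 dt
= 4^2 * 1.1800
= 16 * 1.1800 = 18.8800

18.8800


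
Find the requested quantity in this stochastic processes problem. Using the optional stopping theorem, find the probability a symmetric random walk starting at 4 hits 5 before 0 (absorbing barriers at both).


By optional stopping theorem: E(M at tau) = M(0) = 4
P(hit 5)*5 + P(hit 0)*0 = 4
P(hit 5) = (4 - 0)/(5 - 0) = 4/5 = 0.8000

0.8000


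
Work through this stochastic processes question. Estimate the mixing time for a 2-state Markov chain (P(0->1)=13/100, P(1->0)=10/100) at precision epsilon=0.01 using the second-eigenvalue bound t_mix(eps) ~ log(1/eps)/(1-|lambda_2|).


lambda_2 = |1 - p01 - p10| = |1 - 0.1300 - 0.1000| = 0.7700
t_mix ~ log(1/eps)/(1 - |lambda_2|)
= log(100)/(1 - 0.7700) = 4.6052/0.2300
= 20.0225

20.0225


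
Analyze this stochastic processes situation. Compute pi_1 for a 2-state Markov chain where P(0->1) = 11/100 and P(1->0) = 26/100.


Stationary distribution: pi_0 = p10/(p01+p10), pi_1 = p01/(p01+p10)
p01 = 0.1100, p10 = 0.2600
pi_1 = 0.2973

0.2973


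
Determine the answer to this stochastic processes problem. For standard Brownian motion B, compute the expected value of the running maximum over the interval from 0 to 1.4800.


E(max B(s)) = sqrt(2t/pi)
= sqrt(2*1.4800/pi)
= sqrt(0.9422)
= 0.9707

0.9707


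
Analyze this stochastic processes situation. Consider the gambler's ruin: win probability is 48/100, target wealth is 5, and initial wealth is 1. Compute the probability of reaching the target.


Gambler's ruin formula:
r = q/p = 0.5200/0.4800 = 1.0833
P(win) = (1 - r^i)/(1 - r^N)
= (1 - 1.0833^1)/(1 - 1.0833^5)
= 0.1693

0.1693


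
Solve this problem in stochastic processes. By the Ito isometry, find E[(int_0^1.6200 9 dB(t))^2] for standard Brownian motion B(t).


By Ito isometry: E[(int f dB)^2] = int f^2 dt
= 9^2 * 1.6200
= 81 * 1.6200 = 131.2200

131.2200


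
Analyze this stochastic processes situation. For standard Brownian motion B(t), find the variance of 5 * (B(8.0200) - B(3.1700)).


Var(alpha*(B(t)-B(s))) = alpha^2 * (t-s)
= 5^2 * (8.0200 - 3.1700)
= 25 * 4.8500
= 121.2500

121.2500


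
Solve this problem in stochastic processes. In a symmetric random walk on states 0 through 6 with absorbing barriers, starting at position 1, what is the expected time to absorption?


For symmetric RW on 0,...,N with absorbing barriers, E(i) = i*(N-i)
E(1) = 1 * 5 = 5

5


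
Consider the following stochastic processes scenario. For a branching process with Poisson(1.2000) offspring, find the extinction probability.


Since mu = 1.2000 > 1, extinction prob q < 1.
Solve s = exp(mu*(s-1)) iteratively.
q = 0.6863

0.6863


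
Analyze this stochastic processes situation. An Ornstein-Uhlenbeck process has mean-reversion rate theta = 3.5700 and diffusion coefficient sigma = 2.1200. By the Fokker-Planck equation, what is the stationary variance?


Stationary variance = sigma^2 / (2*theta)
= 2.1200^2 / (2*3.5700)
= 4.4944 / 7.1400
= 0.6295

0.6295


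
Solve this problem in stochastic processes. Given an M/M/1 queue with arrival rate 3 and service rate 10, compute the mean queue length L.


rho = 3/10 = 0.3000
L = rho/(1-rho)
= 0.3000/0.7000
= 0.4286

0.4286


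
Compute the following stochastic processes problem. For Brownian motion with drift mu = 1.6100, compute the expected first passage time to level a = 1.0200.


Expected first passage time = a/mu
= 1.0200/1.6100
= 0.6335

0.6335


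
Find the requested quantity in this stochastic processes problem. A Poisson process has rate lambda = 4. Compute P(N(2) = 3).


P(N(t)=k) = (lambda*t)^k * exp(-lambda*t) / k!
lambda*t = 8
= 8^3 * exp(-8) / 3!
= 512 * 3.3546e-04 / 6
= 0.0286

0.0286


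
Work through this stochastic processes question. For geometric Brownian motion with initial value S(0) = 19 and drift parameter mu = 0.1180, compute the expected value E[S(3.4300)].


E[S(t)] = S(0) * exp(mu * t)
= 19 * exp(0.1180 * 3.4300)
= 19 * 1.4989
= 28.4793

28.4793


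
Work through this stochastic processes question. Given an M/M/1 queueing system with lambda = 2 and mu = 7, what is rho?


rho = lambda/mu
= 2/7
= 0.2857

0.2857


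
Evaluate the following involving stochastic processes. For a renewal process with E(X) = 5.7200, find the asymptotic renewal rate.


Long-run renewal rate = 1/E(X)
= 1/5.7200
= 0.1748

0.1748


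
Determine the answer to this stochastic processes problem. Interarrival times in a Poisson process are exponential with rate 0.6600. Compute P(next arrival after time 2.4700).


P(X > t) = exp(-lambda * t)
= exp(-0.6600 * 2.4700)
= exp(-1.6302) = 0.1959

0.1959


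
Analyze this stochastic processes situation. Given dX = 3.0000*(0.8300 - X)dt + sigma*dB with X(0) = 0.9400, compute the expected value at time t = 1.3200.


E[X(t)] = mu + (X(0) - mu)*exp(-theta*t)
= 0.8300 + (0.9400 - 0.8300)*exp(-3.0000*1.3200)
= 0.8300 + 0.1100 * 0.0191
= 0.8321

0.8321


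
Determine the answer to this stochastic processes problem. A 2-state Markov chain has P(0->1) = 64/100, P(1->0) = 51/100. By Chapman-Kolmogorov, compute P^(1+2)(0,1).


P^3 = P^1 * P^2
Computing via matrix multiplication of the transition matrix.
Entry (0,1) of P^3 = 0.5584

0.5584


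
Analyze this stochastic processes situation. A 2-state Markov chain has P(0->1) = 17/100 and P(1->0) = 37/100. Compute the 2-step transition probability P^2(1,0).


Computing P^2 by matrix multiplication.
P = [[0.8300, 0.1700], [0.3700, 0.6300]]
After raising P to the power 2:
P^2(1,0) = 0.5402

0.5402


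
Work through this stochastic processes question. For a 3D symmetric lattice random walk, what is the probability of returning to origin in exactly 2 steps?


P(return in 2 steps) = P(reverse first step) = 1/(2d)
= 1/6
= 0.1667

0.1667


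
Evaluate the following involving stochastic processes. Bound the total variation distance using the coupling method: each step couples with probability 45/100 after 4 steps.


TV distance bound <= (1-delta)^n
= (1 - 0.4500)^4
= 0.5500^4
= 0.0915

0.0915


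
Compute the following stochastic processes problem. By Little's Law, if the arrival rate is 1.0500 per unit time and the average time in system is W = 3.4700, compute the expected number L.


Little's Law: L = lambda * W
= 1.0500 * 3.4700
= 3.6435

3.6435


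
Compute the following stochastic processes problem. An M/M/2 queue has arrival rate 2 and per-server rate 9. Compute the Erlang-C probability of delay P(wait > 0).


a = lambda/mu = 0.2222
rho = a/c = 0.1111
Erlang-C formula applied:
C(c,a) = 0.0222

0.0222


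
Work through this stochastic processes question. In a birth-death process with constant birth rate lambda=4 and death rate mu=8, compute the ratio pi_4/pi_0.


For birth-death process, pi_n/pi_0 = (lambda/mu)^n
= (4/8)^4
= 0.0625

0.0625


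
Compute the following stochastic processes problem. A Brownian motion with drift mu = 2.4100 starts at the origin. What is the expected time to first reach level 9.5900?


Expected first passage time = a/mu
= 9.5900/2.4100
= 3.9793

3.9793


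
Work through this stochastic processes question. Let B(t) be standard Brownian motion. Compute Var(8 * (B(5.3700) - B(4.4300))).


Var(alpha*(B(t)-B(s))) = alpha^2 * (t-s)
= 8^2 * (5.3700 - 4.4300)
= 64 * 0.9400
= 60.1600

60.1600


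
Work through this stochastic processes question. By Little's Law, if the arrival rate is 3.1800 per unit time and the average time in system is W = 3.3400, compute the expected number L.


Little's Law: L = lambda * W
= 3.1800 * 3.3400
= 10.6212

10.6212


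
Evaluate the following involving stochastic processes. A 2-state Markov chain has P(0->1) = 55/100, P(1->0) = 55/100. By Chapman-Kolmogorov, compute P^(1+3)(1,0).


P^4 = P^1 * P^3
Computing via matrix multiplication of the transition matrix.
Entry (1,0) of P^4 = 0.5000

0.5000


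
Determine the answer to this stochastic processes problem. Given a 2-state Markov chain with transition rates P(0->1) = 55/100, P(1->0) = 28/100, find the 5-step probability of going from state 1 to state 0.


Computing P^5 by matrix multiplication.
P = [[0.4500, 0.5500], [0.2800, 0.7200]]
After raising P to the power 5:
P^5(1,0) = 0.3373

0.3373


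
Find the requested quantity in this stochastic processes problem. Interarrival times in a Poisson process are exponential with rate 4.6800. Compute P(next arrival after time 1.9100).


P(X > t) = exp(-lambda * t)
= exp(-4.6800 * 1.9100)
= exp(-8.9388) = 1.3120e-04

1.3120e-04


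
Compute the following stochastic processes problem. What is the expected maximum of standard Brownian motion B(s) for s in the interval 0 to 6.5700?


E(max B(s)) = sqrt(2t/pi)
= sqrt(2*6.5700/pi)
= sqrt(4.1826)
= 2.0451

2.0451


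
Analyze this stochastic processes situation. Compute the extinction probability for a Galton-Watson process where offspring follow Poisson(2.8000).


Since mu = 2.8000 > 1, extinction prob q < 1.
Solve s = exp(mu*(s-1)) iteratively.
q = 0.0750

0.0750


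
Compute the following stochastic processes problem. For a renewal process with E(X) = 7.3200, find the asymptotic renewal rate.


Long-run renewal rate = 1/E(X)
= 1/7.3200
= 0.1366

0.1366


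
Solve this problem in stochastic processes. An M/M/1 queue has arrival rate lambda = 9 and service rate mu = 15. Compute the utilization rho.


rho = lambda/mu
= 9/15
= 0.6000

0.6000


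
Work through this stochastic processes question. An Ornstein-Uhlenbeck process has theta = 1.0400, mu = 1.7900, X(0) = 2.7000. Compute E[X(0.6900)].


E[X(t)] = mu + (X(0) - mu)*exp(-theta*t)
= 1.7900 + (2.7000 - 1.7900)*exp(-1.0400*0.6900)
= 1.7900 + 0.9100 * 0.4879
= 2.2340

2.2340


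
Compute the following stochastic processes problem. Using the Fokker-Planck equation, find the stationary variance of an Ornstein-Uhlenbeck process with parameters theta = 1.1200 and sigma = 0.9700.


Stationary variance = sigma^2 / (2*theta)
= 0.9700^2 / (2*1.1200)
= 0.9409 / 2.2400
= 0.4200

0.4200


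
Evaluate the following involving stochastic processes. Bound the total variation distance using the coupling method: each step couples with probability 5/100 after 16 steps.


TV distance bound <= (1-delta)^n
= (1 - 0.0500)^16
= 0.9500^16
= 0.4401

0.4401


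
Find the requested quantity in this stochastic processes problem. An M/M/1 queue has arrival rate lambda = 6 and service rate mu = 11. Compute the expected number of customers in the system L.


rho = 6/11 = 0.5455
L = rho/(1-rho)
= 0.5455/0.4545
= 1.2000

1.2000


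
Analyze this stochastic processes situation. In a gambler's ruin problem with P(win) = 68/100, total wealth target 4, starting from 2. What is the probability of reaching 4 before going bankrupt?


Gambler's ruin formula:
r = q/p = 0.3200/0.6800 = 0.4706
P(win) = (1 - r^i)/(1 - r^N)
= (1 - 0.4706^2)/(1 - 0.4706^4)
= 0.8187

0.8187


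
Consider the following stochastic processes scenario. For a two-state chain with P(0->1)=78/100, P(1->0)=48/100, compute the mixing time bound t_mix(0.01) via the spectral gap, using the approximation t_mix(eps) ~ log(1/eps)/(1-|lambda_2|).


lambda_2 = |1 - p01 - p10| = |1 - 0.7800 - 0.4800| = 0.2600
t_mix ~ log(1/eps)/(1 - |lambda_2|)
= log(100)/(1 - 0.2600) = 4.6052/0.7400
= 6.2232

6.2232


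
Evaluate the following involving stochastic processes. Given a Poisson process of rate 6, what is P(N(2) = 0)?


P(N(t)=k) = (lambda*t)^k * exp(-lambda*t) / k!
lambda*t = 12
= 12^0 * exp(-12) / 0!
= 1 * 6.1442e-06 / 1
= 6.1442e-06

6.1442e-06


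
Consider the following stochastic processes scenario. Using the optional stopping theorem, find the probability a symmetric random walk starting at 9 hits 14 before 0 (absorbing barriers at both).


By optional stopping theorem: E(M at tau) = M(0) = 9
P(hit 14)*14 + P(hit 0)*0 = 9
P(hit 14) = (9 - 0)/(14 - 0) = 9/14 = 0.6429

0.6429


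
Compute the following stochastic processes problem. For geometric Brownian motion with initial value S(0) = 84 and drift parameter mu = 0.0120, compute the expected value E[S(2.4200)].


E[S(t)] = S(0) * exp(mu * t)
= 84 * exp(0.0120 * 2.4200)
= 84 * 1.0295
= 86.4751

86.4751


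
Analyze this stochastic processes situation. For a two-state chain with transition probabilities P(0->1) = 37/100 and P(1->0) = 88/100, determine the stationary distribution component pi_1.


Stationary distribution: pi_0 = p10/(p01+p10), pi_1 = p01/(p01+p10)
p01 = 0.3700, p10 = 0.8800
pi_1 = 0.2960

0.2960


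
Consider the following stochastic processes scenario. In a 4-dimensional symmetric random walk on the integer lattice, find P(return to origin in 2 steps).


P(return in 2 steps) = P(reverse first step) = 1/(2d)
= 1/8
= 0.1250

0.1250


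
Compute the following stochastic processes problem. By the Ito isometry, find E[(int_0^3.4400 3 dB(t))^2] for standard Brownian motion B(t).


By Ito isometry: E[(int f dB)^2] = int f^2 dt
= 3^2 * 3.4400
= 9 * 3.4400 = 30.9600

30.9600


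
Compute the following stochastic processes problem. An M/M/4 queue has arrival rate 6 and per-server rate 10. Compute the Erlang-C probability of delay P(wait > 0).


a = lambda/mu = 0.6000
rho = a/c = 0.1500
Erlang-C formula applied:
C(c,a) = 0.0035

0.0035


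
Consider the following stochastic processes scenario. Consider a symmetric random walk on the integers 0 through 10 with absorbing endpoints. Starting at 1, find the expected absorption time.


For symmetric RW on 0,...,N with absorbing barriers, E(i) = i*(N-i)
E(1) = 1 * 9 = 9

9


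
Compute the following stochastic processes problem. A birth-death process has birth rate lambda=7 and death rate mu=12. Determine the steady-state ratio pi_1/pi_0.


For birth-death process, pi_n/pi_0 = (lambda/mu)^n
= (7/12)^1
= 0.5833

0.5833


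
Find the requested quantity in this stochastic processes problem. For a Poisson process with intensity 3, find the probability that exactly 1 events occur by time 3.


P(N(t)=k) = (lambda*t)^k * exp(-lambda*t) / k!
lambda*t = 9
= 9^1 * exp(-9) / 1!
= 9 * 1.2341e-04 / 1
= 0.0011

0.0011


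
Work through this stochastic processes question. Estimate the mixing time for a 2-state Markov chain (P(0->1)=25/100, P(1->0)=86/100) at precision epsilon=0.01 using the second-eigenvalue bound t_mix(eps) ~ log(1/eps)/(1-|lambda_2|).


lambda_2 = |1 - p01 - p10| = |1 - 0.2500 - 0.8600| = 0.1100
t_mix ~ log(1/eps)/(1 - |lambda_2|)
= log(100)/(1 - 0.1100) = 4.6052/0.8900
= 5.1743

5.1743


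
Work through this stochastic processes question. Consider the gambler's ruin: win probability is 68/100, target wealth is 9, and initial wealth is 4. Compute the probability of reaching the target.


Gambler's ruin formula:
r = q/p = 0.3200/0.6800 = 0.4706
P(win) = (1 - r^i)/(1 - r^N)
= (1 - 0.4706^4)/(1 - 0.4706^9)
= 0.9520

0.9520


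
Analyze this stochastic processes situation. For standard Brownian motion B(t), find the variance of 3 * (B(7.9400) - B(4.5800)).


Var(alpha*(B(t)-B(s))) = alpha^2 * (t-s)
= 3^2 * (7.9400 - 4.5800)
= 9 * 3.3600
= 30.2400

30.2400


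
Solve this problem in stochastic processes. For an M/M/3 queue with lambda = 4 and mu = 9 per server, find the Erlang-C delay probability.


a = lambda/mu = 0.4444
rho = a/c = 0.1481
Erlang-C formula applied:
C(c,a) = 0.0110

0.0110


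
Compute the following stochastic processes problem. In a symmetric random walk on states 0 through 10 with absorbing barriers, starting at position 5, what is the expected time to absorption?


For symmetric RW on 0,...,N with absorbing barriers, E(i) = i*(N-i)
E(5) = 5 * 5 = 25

25


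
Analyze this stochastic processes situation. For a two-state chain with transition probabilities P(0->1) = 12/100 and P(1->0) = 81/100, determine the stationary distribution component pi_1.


Stationary distribution: pi_0 = p10/(p01+p10), pi_1 = p01/(p01+p10)
p01 = 0.1200, p10 = 0.8100
pi_1 = 0.1290

0.1290


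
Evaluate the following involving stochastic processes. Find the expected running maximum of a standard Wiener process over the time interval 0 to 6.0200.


E(max B(s)) = sqrt(2t/pi)
= sqrt(2*6.0200/pi)
= sqrt(3.8325)
= 1.9577

1.9577


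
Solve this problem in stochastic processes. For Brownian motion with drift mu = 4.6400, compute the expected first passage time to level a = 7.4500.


Expected first passage time = a/mu
= 7.4500/4.6400
= 1.6056

1.6056


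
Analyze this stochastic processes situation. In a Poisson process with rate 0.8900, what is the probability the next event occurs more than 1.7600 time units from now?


P(X > t) = exp(-lambda * t)
= exp(-0.8900 * 1.7600)
= exp(-1.5664) = 0.2088

0.2088


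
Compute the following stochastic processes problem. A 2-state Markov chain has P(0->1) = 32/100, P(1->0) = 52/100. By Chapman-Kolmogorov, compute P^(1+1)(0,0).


P^2 = P^1 * P^1
Computing via matrix multiplication of the transition matrix.
Entry (0,0) of P^2 = 0.6288

0.6288


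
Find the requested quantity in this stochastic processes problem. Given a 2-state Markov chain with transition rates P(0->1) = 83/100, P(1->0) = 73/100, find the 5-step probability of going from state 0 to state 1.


Computing P^5 by matrix multiplication.
P = [[0.1700, 0.8300], [0.7300, 0.2700]]
After raising P to the power 5:
P^5(0,1) = 0.5614

0.5614


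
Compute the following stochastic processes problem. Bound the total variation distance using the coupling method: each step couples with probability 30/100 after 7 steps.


TV distance bound <= (1-delta)^n
= (1 - 0.3000)^7
= 0.7000^7
= 0.0824

0.0824


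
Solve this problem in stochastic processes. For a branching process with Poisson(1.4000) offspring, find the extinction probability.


Since mu = 1.4000 > 1, extinction prob q < 1.
Solve s = exp(mu*(s-1)) iteratively.
q = 0.4890

0.4890


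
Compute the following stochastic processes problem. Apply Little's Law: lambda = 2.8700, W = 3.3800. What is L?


Little's Law: L = lambda * W
= 2.8700 * 3.3800
= 9.7006

9.7006


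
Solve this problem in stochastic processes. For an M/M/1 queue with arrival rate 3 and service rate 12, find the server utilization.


rho = lambda/mu
= 3/12
= 0.2500

0.2500


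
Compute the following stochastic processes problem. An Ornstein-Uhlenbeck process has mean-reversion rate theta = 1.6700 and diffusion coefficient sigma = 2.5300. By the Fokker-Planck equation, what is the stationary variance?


Stationary variance = sigma^2 / (2*theta)
= 2.5300^2 / (2*1.6700)
= 6.4009 / 3.3400
= 1.9164

1.9164


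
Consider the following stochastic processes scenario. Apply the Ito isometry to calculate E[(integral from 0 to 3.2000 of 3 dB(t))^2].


By Ito isometry: E[(int f dB)^2] = int f^2 dt
= 3^2 * 3.2000
= 9 * 3.2000 = 28.8000

28.8000


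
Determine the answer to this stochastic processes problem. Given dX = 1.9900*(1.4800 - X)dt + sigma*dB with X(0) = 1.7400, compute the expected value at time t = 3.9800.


E[X(t)] = mu + (X(0) - mu)*exp(-theta*t)
= 1.4800 + (1.7400 - 1.4800)*exp(-1.9900*3.9800)
= 1.4800 + 0.2600 * 3.6333e-04
= 1.4801

1.4801


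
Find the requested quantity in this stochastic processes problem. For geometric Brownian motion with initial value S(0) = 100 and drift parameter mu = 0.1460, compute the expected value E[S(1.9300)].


E[S(t)] = S(0) * exp(mu * t)
= 100 * exp(0.1460 * 1.9300)
= 100 * 1.3255
= 132.5487

132.5487


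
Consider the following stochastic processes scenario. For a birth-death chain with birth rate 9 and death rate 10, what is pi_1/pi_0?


For birth-death process, pi_n/pi_0 = (lambda/mu)^n
= (9/10)^1
= 0.9000

0.9000


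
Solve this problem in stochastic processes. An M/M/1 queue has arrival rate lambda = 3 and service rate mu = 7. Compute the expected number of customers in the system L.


rho = 3/7 = 0.4286
L = rho/(1-rho)
= 0.4286/0.5714
= 0.7500

0.7500


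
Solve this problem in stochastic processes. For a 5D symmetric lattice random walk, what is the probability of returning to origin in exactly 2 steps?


P(return in 2 steps) = P(reverse first step) = 1/(2d)
= 1/10
= 0.1000

0.1000


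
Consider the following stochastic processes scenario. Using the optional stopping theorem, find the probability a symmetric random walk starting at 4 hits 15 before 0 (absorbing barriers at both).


By optional stopping theorem: E(M at tau) = M(0) = 4
P(hit 15)*15 + P(hit 0)*0 = 4
P(hit 15) = (4 - 0)/(15 - 0) = 4/15 = 0.2667

0.2667


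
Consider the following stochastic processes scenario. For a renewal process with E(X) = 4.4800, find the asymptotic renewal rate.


Long-run renewal rate = 1/E(X)
= 1/4.4800
= 0.2232

0.2232


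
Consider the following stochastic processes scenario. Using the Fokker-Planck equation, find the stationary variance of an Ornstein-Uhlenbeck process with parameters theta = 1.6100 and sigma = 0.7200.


Stationary variance = sigma^2 / (2*theta)
= 0.7200^2 / (2*1.6100)
= 0.5184 / 3.2200
= 0.1610

0.1610


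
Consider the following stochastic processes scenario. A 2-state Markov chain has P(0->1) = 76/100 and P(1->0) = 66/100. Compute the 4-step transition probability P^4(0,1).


Computing P^4 by matrix multiplication.
P = [[0.2400, 0.7600], [0.6600, 0.3400]]
After raising P to the power 4:
P^4(0,1) = 0.5186

0.5186


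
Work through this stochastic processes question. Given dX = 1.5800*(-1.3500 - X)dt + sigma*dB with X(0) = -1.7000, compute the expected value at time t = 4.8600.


E[X(t)] = mu + (X(0) - mu)*exp(-theta*t)
= -1.3500 + (-1.7000 - -1.3500)*exp(-1.5800*4.8600)
= -1.3500 + -0.3500 * 4.6253e-04
= -1.3502

-1.3502


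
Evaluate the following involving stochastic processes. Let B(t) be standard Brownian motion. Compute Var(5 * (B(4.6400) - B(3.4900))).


Var(alpha*(B(t)-B(s))) = alpha^2 * (t-s)
= 5^2 * (4.6400 - 3.4900)
= 25 * 1.1500
= 28.7500

28.7500


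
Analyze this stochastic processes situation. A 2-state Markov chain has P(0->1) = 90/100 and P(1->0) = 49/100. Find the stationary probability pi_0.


Stationary distribution: pi_0 = p10/(p01+p10), pi_1 = p01/(p01+p10)
p01 = 0.9000, p10 = 0.4900
pi_0 = 0.3525

0.3525


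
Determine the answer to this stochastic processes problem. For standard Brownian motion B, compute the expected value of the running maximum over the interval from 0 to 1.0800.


E(max B(s)) = sqrt(2t/pi)
= sqrt(2*1.0800/pi)
= sqrt(0.6875)
= 0.8292

0.8292


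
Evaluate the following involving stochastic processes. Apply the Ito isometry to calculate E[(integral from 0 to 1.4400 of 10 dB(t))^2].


By Ito isometry: E[(int f dB)^2] = int f^2 dt
= 10^2 * 1.4400
= 100 * 1.4400 = 144.0000

144.0000


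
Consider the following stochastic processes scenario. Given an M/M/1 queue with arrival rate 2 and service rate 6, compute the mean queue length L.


rho = 2/6 = 0.3333
L = rho/(1-rho)
= 0.3333/0.6667
= 0.5000

0.5000


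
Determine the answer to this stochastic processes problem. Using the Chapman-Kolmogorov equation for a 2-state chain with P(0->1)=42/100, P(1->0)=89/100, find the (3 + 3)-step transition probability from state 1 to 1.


P^6 = P^3 * P^3
Computing via matrix multiplication of the transition matrix.
Entry (1,1) of P^6 = 0.3212

0.3212


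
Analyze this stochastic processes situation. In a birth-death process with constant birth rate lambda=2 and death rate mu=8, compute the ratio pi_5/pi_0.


For birth-death process, pi_n/pi_0 = (lambda/mu)^n
= (2/8)^5
= 9.7656e-04

9.7656e-04


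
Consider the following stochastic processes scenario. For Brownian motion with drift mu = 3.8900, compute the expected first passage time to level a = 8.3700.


Expected first passage time = a/mu
= 8.3700/3.8900
= 2.1517

2.1517


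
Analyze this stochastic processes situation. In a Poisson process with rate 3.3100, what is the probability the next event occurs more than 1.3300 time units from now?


P(X > t) = exp(-lambda * t)
= exp(-3.3100 * 1.3300)
= exp(-4.4023) = 0.0122

0.0122


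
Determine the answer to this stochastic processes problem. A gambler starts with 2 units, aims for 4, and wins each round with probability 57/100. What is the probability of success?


Gambler's ruin formula:
r = q/p = 0.4300/0.5700 = 0.7544
P(win) = (1 - r^i)/(1 - r^N)
= (1 - 0.7544^2)/(1 - 0.7544^4)
= 0.6373

0.6373


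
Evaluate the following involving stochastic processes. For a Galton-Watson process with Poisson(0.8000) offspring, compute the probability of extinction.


Since mu = 0.8000 <= 1, extinction probability = 1.

1.0000


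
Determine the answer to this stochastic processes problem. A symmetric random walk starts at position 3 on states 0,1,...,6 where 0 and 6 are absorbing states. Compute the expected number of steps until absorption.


For symmetric RW on 0,...,N with absorbing barriers, E(i) = i*(N-i)
E(3) = 3 * 3 = 9

9


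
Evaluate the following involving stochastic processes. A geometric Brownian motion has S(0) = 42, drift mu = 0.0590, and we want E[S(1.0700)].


E[S(t)] = S(0) * exp(mu * t)
= 42 * exp(0.0590 * 1.0700)
= 42 * 1.0652
= 44.7369

44.7369


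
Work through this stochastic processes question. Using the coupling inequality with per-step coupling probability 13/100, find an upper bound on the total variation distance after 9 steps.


TV distance bound <= (1-delta)^n
= (1 - 0.1300)^9
= 0.8700^9
= 0.2855

0.2855


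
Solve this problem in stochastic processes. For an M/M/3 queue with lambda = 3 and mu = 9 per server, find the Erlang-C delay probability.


a = lambda/mu = 0.3333
rho = a/c = 0.1111
Erlang-C formula applied:
C(c,a) = 0.0050

0.0050


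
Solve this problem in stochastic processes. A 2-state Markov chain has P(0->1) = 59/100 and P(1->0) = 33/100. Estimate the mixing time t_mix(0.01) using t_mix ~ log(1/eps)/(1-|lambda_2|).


lambda_2 = |1 - p01 - p10| = |1 - 0.5900 - 0.3300| = 0.0800
t_mix ~ log(1/eps)/(1 - |lambda_2|)
= log(100)/(1 - 0.0800) = 4.6052/0.9200
= 5.0056

5.0056


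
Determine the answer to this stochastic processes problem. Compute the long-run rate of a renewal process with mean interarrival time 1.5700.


Long-run renewal rate = 1/E(X)
= 1/1.5700
= 0.6369

0.6369


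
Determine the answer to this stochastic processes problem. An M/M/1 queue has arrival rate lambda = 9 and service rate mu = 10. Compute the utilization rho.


rho = lambda/mu
= 9/10
= 0.9000

0.9000


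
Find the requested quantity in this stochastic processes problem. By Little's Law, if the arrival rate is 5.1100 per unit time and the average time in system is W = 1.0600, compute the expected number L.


Little's Law: L = lambda * W
= 5.1100 * 1.0600
= 5.4166

5.4166


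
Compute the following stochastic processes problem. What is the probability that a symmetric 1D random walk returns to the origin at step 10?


P(S(10) = 0) = C(10,5) / 4^5
= 252 / 1024
= 0.2461

0.2461


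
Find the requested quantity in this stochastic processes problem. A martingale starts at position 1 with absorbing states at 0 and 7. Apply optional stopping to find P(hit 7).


By optional stopping theorem: E(M at tau) = M(0) = 1
P(hit 7)*7 + P(hit 0)*0 = 1
P(hit 7) = (1 - 0)/(7 - 0) = 1/7 = 0.1429

0.1429
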